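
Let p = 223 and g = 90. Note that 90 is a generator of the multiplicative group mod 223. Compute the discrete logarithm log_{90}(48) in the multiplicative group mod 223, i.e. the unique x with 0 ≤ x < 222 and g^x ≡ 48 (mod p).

205

Baby-step giant-step with m = ceil(sqrt(222)) = 15.
Baby table (90^j mod 223 for j=0..14):
  0:1  1:90  2:72  3:13  4:55  5:44  6:169  7:46
  8:126  9:190  10:152  11:77  12:17  13:192  14:109
Giant step factor: 90^(-15) ≡ 111 (mod 223).
Scan 48·111^i mod 223 for i = 0, 1, …:
  i=0: 48   i=1: 199   i=2: 12   i=3: 217
  i=4: 3   i=5: 110   i=6: 168   i=7: 139
  i=8: 42   i=9: 202   i=10: 122   i=11: 162
  i=12: 142   i=13: 152
Match at i=13, j=10: x = 13·15 + 10 = 205.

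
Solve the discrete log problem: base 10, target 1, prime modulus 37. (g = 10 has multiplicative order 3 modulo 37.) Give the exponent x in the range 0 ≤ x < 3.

Successive powers of 10 modulo 37:
  10^0=1
So 10^0 ≡ 1 (mod 37), giving x = 0.

0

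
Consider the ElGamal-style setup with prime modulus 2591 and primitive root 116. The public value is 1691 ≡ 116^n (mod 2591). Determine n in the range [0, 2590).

Baby-step giant-step with m = ceil(sqrt(2590)) = 51.
Baby table (116^j mod 2591 for j=0..50):
  0:1  1:116  2:501  3:1114  4:2265  5:1049  6:2498  7:2167
  8:45  9:38  10:1817  11:901  12:876  13:567  14:997  15:1648
  16:2025  17:1710  18:1444  19:1680  20:555  21:2196  22:818  23:1612
  24:440  25:1811  26:205  27:461  28:1656  29:362  30:536  31:2583
  32:1663  33:1174  34:1452  35:17  36:1972  37:744  38:801  39:2231
  40:2287  41:1010  42:565  43:765  44:646  45:2388  46:2362  47:1937
  48:1866  49:1403  50:2106
Giant step factor: 116^(-51) ≡ 1512 (mod 2591).
Scan 1691·1512^i mod 2591 for i = 0, 1, …:
  i=0: 1691   i=1: 2066   i=2: 1637   i=3: 739
  i=4: 647   i=5: 1457   i=6: 634   i=7: 2529
  i=8: 2123   i=9: 2318     …   i=38: 2361
  i=39: 2025
Match at i=39, j=16: n = 39·51 + 16 = 2005.

2005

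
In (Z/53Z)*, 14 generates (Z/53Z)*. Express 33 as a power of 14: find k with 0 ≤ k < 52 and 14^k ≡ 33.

5

Successive powers of 14 modulo 53:
  14^0=1  14^1=14  14^2=37  14^3=41  14^4=44  14^5=33
So 14^5 ≡ 33 (mod 53), giving k = 5.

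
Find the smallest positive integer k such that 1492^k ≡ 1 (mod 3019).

The order of 1492 must divide p − 1 = 3018 = 2 · 3 · 503.
Divisors: 1, 2, 3, 6, 503, 1006, 1509, 3018.
Check each in increasing order: 1492^1 ≡ 1492;  1492^2 ≡ 1061;  1492^3 ≡ 1056;  1492^6 ≡ 1125;  1492^503 ≡ 3018;  1492^1006 ≡ 1.
Smallest exponent giving 1 is 1006.

1006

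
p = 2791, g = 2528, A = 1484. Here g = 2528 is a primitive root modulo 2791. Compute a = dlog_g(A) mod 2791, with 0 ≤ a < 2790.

2433

Baby-step giant-step with m = ceil(sqrt(2790)) = 53.
Baby table (2528^j mod 2791 for j=0..52):
  0:1  1:2528  2:2185  3:291  4:1615  5:2278  6:951  7:1077
  8:1431  9:432  10:815  11:562  12:117  13:2721  14:1664  15:555
  16:1958  17:1381  18:2418  19:414  20:2758  21:306  22:461  23:1561
  24:2525  25:183  26:2109  27:742  28:224  29:2490  30:1015  31:991
  32:1721  33:2310  34:908  35:1222  36:2370  37:1874  38:1145  39:293
  40:1089  41:1066  42:1533  43:1516  44:405  45:2334  46:178  47:633
  48:981  49:1560  50:2788  51:789  52:1818
Giant step factor: 2528^(-53) ≡ 1931 (mod 2791).
Scan 1484·1931^i mod 2791 for i = 0, 1, …:
  i=0: 1484   i=1: 2038   i=2: 68   i=3: 131
  i=4: 1771   i=5: 826   i=6: 1345   i=7: 1565
  i=8: 2153   i=9: 1644     …   i=44: 424
  i=45: 981
Match at i=45, j=48: a = 45·53 + 48 = 2433.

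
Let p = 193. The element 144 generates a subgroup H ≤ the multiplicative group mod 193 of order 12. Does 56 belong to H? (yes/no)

no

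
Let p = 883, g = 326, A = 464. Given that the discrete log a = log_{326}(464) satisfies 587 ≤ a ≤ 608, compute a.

592

Compute 326^587 mod 883 = 389, then multiply by 326 repeatedly:
  326^587=389  326^588=545  326^589=187  326^590=35  326^591=814
  326^592=464
Found 464 at exponent 592.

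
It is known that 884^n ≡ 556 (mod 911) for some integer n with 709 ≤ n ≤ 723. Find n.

723

Compute 884^709 mod 911 = 109, then multiply by 884 repeatedly:
  884^709=109  884^710=701  884^711=204  884^712=869  884^713=223
  884^714=356  884^715=409  884^716=800  884^717=264  884^718=160
  884^719=235  884^720=32  884^721=47  884^722=553  884^723=556
Found 556 at exponent 723.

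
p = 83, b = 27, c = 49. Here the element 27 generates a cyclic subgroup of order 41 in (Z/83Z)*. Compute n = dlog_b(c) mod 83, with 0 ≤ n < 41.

35

Baby-step giant-step with m = ceil(sqrt(41)) = 7.
Baby table (27^j mod 83 for j=0..6):
  0:1  1:27  2:65  3:12  4:75  5:33  6:61
Giant step factor: 27^(-7) ≡ 51 (mod 83).
Scan 49·51^i mod 83 for i = 0, 1, …:
  i=0: 49   i=1: 9   i=2: 44   i=3: 3
  i=4: 70   i=5: 1
Match at i=5, j=0: n = 5·7 + 0 = 35.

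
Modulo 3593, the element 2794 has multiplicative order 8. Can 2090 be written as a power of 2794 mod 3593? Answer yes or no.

no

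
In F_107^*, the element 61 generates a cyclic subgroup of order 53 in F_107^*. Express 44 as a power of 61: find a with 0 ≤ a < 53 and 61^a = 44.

13

Successive powers of 61 modulo 107:
  61^0=1  61^1=61  61^2=83  61^3=34  61^4=41  61^5=40
  61^6=86  61^7=3  61^8=76  61^9=35  61^10=102  61^11=16
  61^12=13  61^13=44
So 61^13 ≡ 44 (mod 107), giving a = 13.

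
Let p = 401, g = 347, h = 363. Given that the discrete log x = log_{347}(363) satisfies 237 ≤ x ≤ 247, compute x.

241

Compute 347^237 mod 401 = 264, then multiply by 347 repeatedly:
  347^237=264  347^238=180  347^239=305  347^240=372  347^241=363
Found 363 at exponent 241.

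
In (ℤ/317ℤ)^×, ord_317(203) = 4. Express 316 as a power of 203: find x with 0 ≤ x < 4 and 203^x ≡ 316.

Successive powers of 203 modulo 317:
  203^0=1  203^1=203  203^2=316
So 203^2 ≡ 316 (mod 317), giving x = 2.

2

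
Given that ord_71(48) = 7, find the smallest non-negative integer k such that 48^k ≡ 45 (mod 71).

Successive powers of 48 modulo 71:
  48^0=1  48^1=48  48^2=32  48^3=45
So 48^3 ≡ 45 (mod 71), giving k = 3.

3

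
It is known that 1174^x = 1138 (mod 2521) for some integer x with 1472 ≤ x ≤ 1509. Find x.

Compute 1174^1472 mod 2521 = 1682, then multiply by 1174 repeatedly:
  1174^1472=1682  1174^1473=725  1174^1474=1573  1174^1475=1330  1174^1476=921
  1174^1477=2266  1174^1478=629  1174^1479=2314  1174^1480=1519  1174^1481=959
  1174^1482=1500  1174^1483=1342  1174^1484=2404  1174^1485=1297  1174^1486=2515
  1174^1487=519  1174^1488=1745  1174^1489=1578  1174^1490=2158  1174^1491=2408
  1174^1492=951  1174^1493=2192  1174^1494=1988  1174^1495=1987  1174^1496=813
  1174^1497=1524  1174^1498=1787  1174^1499=466  1174^1500=27  1174^1501=1446
  1174^1502=971  1174^1503=462  1174^1504=373  1174^1505=1769  1174^1506=2023
  1174^1507=220  1174^1508=1138
Found 1138 at exponent 1508.

1508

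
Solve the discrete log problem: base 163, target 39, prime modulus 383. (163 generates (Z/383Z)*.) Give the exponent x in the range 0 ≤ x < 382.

93

Baby-step giant-step with m = ceil(sqrt(382)) = 20.
Baby table (163^j mod 383 for j=0..19):
  0:1  1:163  2:142  3:166  4:248  5:209  6:363  7:187
  8:224  9:127  10:19  11:33  12:17  13:90  14:116  15:141
  16:3  17:106  18:43  19:115
Giant step factor: 163^(-20) ≡ 87 (mod 383).
Scan 39·87^i mod 383 for i = 0, 1, …:
  i=0: 39   i=1: 329   i=2: 281   i=3: 318
  i=4: 90
Match at i=4, j=13: x = 4·20 + 13 = 93.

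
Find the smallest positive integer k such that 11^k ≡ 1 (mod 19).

3

The order of 11 must divide p − 1 = 18 = 2 · 3^2.
Divisors: 1, 2, 3, 6, 9, 18.
Check each in increasing order: 11^1 ≡ 11;  11^2 ≡ 7;  11^3 ≡ 1.
Smallest exponent giving 1 is 3.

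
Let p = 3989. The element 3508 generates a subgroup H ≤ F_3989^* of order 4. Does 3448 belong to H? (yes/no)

no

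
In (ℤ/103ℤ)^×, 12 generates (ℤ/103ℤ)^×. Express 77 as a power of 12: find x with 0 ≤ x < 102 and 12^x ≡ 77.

23

Baby-step giant-step with m = ceil(sqrt(102)) = 11.
Baby table (12^j mod 103 for j=0..10):
  0:1  1:12  2:41  3:80  4:33  5:87  6:14  7:65
  8:59  9:90  10:50
Giant step factor: 12^(-11) ≡ 40 (mod 103).
Scan 77·40^i mod 103 for i = 0, 1, …:
  i=0: 77   i=1: 93   i=2: 12
Match at i=2, j=1: x = 2·11 + 1 = 23.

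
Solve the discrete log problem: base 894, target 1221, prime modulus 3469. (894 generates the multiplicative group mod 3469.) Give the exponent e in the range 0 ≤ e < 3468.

1758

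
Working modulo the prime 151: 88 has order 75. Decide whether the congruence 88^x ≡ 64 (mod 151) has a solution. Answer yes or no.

64 ∈ ⟨88⟩ iff 64^75 ≡ 1 (mod 151), since |⟨88⟩| = 75.
64^75 mod 151 = 1.
Since 1 = 1, 64 lies in the subgroup.

yes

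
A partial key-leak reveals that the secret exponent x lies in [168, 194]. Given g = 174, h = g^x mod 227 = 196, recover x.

Compute 174^168 mod 227 = 21, then multiply by 174 repeatedly:
  174^168=21  174^169=22  174^170=196
Found 196 at exponent 170.

170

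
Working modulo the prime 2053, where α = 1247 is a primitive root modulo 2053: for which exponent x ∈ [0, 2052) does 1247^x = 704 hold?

561

Baby-step giant-step with m = ceil(sqrt(2052)) = 46.
Baby table (1247^j mod 2053 for j=0..45):
  0:1  1:1247  2:888  3:769  4:192  5:1276  6:97  7:1885
  8:1963  9:685  10:147  11:592  12:1197  13:128  14:1535  15:749
  16:1941  17:1993  18:1141  19:98  20:1079  21:798  22:1454  23:339
  24:1868  25:1294  26:2013  27:1445  28:1434  29:35  30:532  31:285
  32:226  33:561  34:1547  35:1342  36:279  37:956  38:1392  39:1039
  40:190  41:835  42:374  43:347  44:1579  45:186
Giant step factor: 1247^(-46) ≡ 1092 (mod 2053).
Scan 704·1092^i mod 2053 for i = 0, 1, …:
  i=0: 704   i=1: 946   i=2: 373   i=3: 822
  i=4: 463   i=5: 558   i=6: 1648   i=7: 1188
  i=8: 1853   i=9: 1271   i=10: 104   i=11: 653
  i=12: 685
Match at i=12, j=9: x = 12·46 + 9 = 561.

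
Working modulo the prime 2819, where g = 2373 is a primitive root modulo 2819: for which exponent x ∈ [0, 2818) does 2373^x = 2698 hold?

Baby-step giant-step with m = ceil(sqrt(2818)) = 54.
Baby table (2373^j mod 2819 for j=0..53):
  0:1  1:2373  2:1586  3:213  4:848  5:2357  6:265  7:208
  8:259  9:65  10:2019  11:1606  12:2569  13:1559  14:979  15:311
  16:2244  17:2740  18:1406  19:1561  20:87  21:664  22:2670  23:1617
  24:482  25:2091  26:503  27:1182  28:2800  29:17  30:875  31:1591
  32:802  33:321  34:603  35:1686  36:717  37:1584  38:1105  39:495
  40:1931  41:1388  42:1132  43:2548  44:2468  45:1501  46:1476  47:1350
  48:1166  49:1479  50:12  51:286  52:2118  53:2556
Giant step factor: 2373^(-54) ≡ 715 (mod 2819).
Scan 2698·715^i mod 2819 for i = 0, 1, …:
  i=0: 2698   i=1: 874   i=2: 1911   i=3: 1969
  i=4: 1154   i=5: 1962   i=6: 1787   i=7: 698
  i=8: 107   i=9: 392     …   i=22: 1098
  i=23: 1388
Match at i=23, j=41: x = 23·54 + 41 = 1283.

1283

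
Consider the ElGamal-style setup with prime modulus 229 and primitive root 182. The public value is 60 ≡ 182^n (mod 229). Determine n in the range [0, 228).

Baby-step giant-step with m = ceil(sqrt(228)) = 16.
Baby table (182^j mod 229 for j=0..15):
  0:1  1:182  2:148  3:143  4:149  5:96  6:68  7:10
  8:217  9:106  10:56  11:116  12:44  13:222  14:100  15:109
Giant step factor: 182^(-16) ≡ 132 (mod 229).
Scan 60·132^i mod 229 for i = 0, 1, …:
  i=0: 60   i=1: 134   i=2: 55   i=3: 161
  i=4: 184   i=5: 14   i=6: 16   i=7: 51
  i=8: 91   i=9: 104   i=10: 217
Match at i=10, j=8: n = 10·16 + 8 = 168.

168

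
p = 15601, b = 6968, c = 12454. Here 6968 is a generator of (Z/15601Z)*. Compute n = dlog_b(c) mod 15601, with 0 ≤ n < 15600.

Baby-step giant-step with m = ceil(sqrt(15600)) = 125.
Baby table (6968^j mod 15601 for j=0..124):
  0:1  1:6968  2:2712  3:4405  4:6873  5:11595  6:11982  7:9625
  8:13902  9:2527  10:10208  11:4385  12:7922  13:4158  14:1887  15:12574
  16:416  17:12503  18:4920  19:7163  20:4185  21:2811  22:7793  23:10144
  24:10862  25:5965  26:3056  27:14444  28:3741  29:13618  30:4942  31:4449
  32:1445  33:6115  34:2989  35:17  36:9249  37:14902  38:12481  39:7634
  40:9903  41:881  42:7615  43:2319  44:11757  45:1925  46:12141  47:9866
  48:8282  49:877  50:10945  51:7072  52:9738  53:5635  54:12564  55:8741
  56:984  57:7673  58:837  59:13043  60:7799  61:5149  62:11533  63:1193
  64:13092  65:6009  66:13229  67:8964  68:10349  69:4010  70:289  71:1223
  72:3718  73:9364  74:4970  75:12341  76:14977  77:4647  78:8221  79:12657
  80:1523  81:3584  82:11712  83:385  84:14909  85:14454  86:11017  87:9536
  88:2189  89:10775  90:8188  91:1127  92:5633  93:14229  94:3317  95:7775
  96:9528  97:8849  98:4680  99:4150  100:8547  101:6479  102:11979  103:4322
  104:5766  105:4913  106:5190  107:802  108:3178  109:6485  110:6984  111:4993
  112:994  113:14949  114:12356  115:10290  116:14125  117:11892  118:6545  119:3837
  120:11703  121:77  122:6102  123:6011  124:11564
Giant step factor: 6968^(-125) ≡ 10122 (mod 15601).
Scan 12454·10122^i mod 15601 for i = 0, 1, …:
  i=0: 12454   i=1: 3308   i=2: 3830   i=3: 14376
  i=4: 3345   i=5: 3920   i=6: 4897   i=7: 3057
  i=8: 6171   i=9: 12059     …   i=44: 10128
  i=45: 1445
Match at i=45, j=32: n = 45·125 + 32 = 5657.

5657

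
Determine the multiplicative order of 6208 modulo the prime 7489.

The order of 6208 must divide p − 1 = 7488 = 2^6 · 3^2 · 13.
Divisors: 1, 2, 3, 4, 6, 8, 9, 12, 13, 16, 18, 24, 26, 32, 36, 39, 48, 52, 64, 72, 78, 96, 104, 117, 144, 156, 192, 208, 234, 288, 312, 416, 468, 576, 624, 832, 936, 1248, 1872, 2496, 3744, 7488.
Check each in increasing order: 6208^1 ≡ 6208;  6208^2 ≡ 870;  6208^3 ≡ 1391;  6208^4 ≡ 511;  6208^6 ≡ 2719;  6208^8 ≡ 6495;  6208^9 ≡ 184;  6208^12 ≡ 1318;  6208^13 ≡ 4156;  6208^16 ≡ 6977;  6208^18 ≡ 3900;  6208^24 ≡ 7165;  6208^26 ≡ 2702;  6208^32 ≡ 29;  6208^36 ≡ 7330;  6208^39 ≡ 3501;  6208^48 ≡ 130;  6208^52 ≡ 6518;  6208^64 ≡ 841;  6208^72 ≡ 2814;  6208^78 ≡ 4997;  6208^96 ≡ 1922;  6208^104 ≡ 6716;  6208^117 ≡ 193;  6208^144 ≡ 2723;  6208^156 ≡ 1683;  6208^192 ≡ 2007;  6208^208 ≡ 5898;  6208^234 ≡ 7293;  6208^288 ≡ 619;  6208^312 ≡ 1647;  6208^416 ≡ 7488;  6208^468 ≡ 971;  6208^576 ≡ 1222;  6208^624 ≡ 1591;  6208^832 ≡ 1.
Smallest exponent giving 1 is 832.

832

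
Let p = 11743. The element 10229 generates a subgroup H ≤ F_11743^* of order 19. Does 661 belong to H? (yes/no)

⟨10229⟩ has order 19; its elements mod 11743 are {1, 560, 661, 692, 981, 2164, 2311, 2430, 2576, 6127, 8282, 9144, 9182, 9399, 9501, 9914, 10229, 10355, 11178}.
661 is in this set.

yes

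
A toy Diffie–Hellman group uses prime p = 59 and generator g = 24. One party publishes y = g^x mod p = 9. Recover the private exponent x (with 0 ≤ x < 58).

Baby-step giant-step with m = ceil(sqrt(58)) = 8.
Baby table (24^j mod 59 for j=0..7):
  0:1  1:24  2:45  3:18  4:19  5:43  6:29  7:47
Giant step factor: 24^(-8) ≡ 17 (mod 59).
Scan 9·17^i mod 59 for i = 0, 1, …:
  i=0: 9   i=1: 35   i=2: 5   i=3: 26
  i=4: 29
Match at i=4, j=6: x = 4·8 + 6 = 38.

38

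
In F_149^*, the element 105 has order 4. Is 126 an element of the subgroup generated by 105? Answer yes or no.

no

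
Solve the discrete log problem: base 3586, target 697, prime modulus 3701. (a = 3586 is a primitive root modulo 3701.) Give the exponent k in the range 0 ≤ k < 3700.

Baby-step giant-step with m = ceil(sqrt(3700)) = 61.
Baby table (3586^j mod 3701 for j=0..60):
  0:1  1:3586  2:2122  3:236  4:2468  5:1157  6:181  7:1391
  8:2879  9:2005  10:2588  11:2161  12:3153  13:103  14:2959  15:207
  16:2102  17:2536  18:739  19:138  20:2635  21:457  22:2960  23:92
  24:523  25:2772  26:3207  27:1295  28:2816  29:1848  30:2138  31:2097
  32:3111  33:1232  34:2659  35:1398  36:2074  37:2055  38:539  39:932
  40:149  41:1370  42:1593  43:1855  44:1333  45:2147  46:1062  47:3
  48:3356  49:2665  50:708  51:2  52:3471  53:543  54:472  55:1235
  56:2314  57:362  58:2782  59:2057  60:309
Giant step factor: 3586^(-61) ≡ 2193 (mod 3701).
Scan 697·2193^i mod 3701 for i = 0, 1, …:
  i=0: 697   i=1: 8   i=2: 2740   i=3: 2097
Match at i=3, j=31: k = 3·61 + 31 = 214.

214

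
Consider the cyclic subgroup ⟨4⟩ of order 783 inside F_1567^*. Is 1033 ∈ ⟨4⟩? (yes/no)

no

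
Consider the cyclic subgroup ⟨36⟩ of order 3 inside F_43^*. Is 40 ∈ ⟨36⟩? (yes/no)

no

⟨36⟩ has order 3; its elements mod 43 are {1, 6, 36}.
40 is not in this set.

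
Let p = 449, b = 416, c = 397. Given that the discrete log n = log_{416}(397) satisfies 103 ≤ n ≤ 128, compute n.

119

Compute 416^103 mod 449 = 158, then multiply by 416 repeatedly:
  416^103=158  416^104=174  416^105=95  416^106=8  416^107=185
  416^108=181  416^109=313  416^110=447  416^111=66  416^112=67
  416^113=34  416^114=225  416^115=208  416^116=320  416^117=216
  416^118=56  416^119=397
Found 397 at exponent 119.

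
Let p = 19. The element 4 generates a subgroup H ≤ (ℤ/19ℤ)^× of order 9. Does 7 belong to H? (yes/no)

7 ∈ ⟨4⟩ iff 7^9 ≡ 1 (mod 19), since |⟨4⟩| = 9.
7^9 mod 19 = 1.
Since 1 = 1, 7 lies in the subgroup.

yes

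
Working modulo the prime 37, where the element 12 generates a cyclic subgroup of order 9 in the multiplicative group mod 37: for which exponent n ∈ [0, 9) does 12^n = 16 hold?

Successive powers of 12 modulo 37:
  12^0=1  12^1=12  12^2=33  12^3=26  12^4=16
So 12^4 ≡ 16 (mod 37), giving n = 4.

4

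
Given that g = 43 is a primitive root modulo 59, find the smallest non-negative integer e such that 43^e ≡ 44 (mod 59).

Baby-step giant-step with m = ceil(sqrt(58)) = 8.
Baby table (43^j mod 59 for j=0..7):
  0:1  1:43  2:20  3:34  4:46  5:31  6:35  7:30
Giant step factor: 43^(-8) ≡ 22 (mod 59).
Scan 44·22^i mod 59 for i = 0, 1, …:
  i=0: 44   i=1: 24   i=2: 56   i=3: 52
  i=4: 23   i=5: 34
Match at i=5, j=3: e = 5·8 + 3 = 43.

43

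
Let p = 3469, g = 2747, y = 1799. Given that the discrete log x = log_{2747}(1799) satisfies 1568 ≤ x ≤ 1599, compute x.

1588

Compute 2747^1568 mod 3469 = 2987, then multiply by 2747 repeatedly:
  2747^1568=2987  2747^1569=1104  2747^1570=782  2747^1571=843  2747^1572=1898
  2747^1573=3368  2747^1574=73  2747^1575=2798  2747^1576=2271  2747^1577=1175
  2747^1578=1555  2747^1579=1246  2747^1580=2328  2747^1581=1649  2747^1582=2758
  2747^1583=3399  2747^1584=1974  2747^1585=531  2747^1586=1677  2747^1587=3356
  2747^1588=1799
Found 1799 at exponent 1588.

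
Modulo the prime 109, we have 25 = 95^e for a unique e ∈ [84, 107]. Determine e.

Compute 95^84 mod 109 = 27, then multiply by 95 repeatedly:
  95^84=27  95^85=58  95^86=60  95^87=32  95^88=97
  95^89=59  95^90=46  95^91=10  95^92=78  95^93=107
  95^94=28  95^95=44  95^96=38  95^97=13  95^98=36
  95^99=41  95^100=80  95^101=79  95^102=93  95^103=6
  95^104=25
Found 25 at exponent 104.

104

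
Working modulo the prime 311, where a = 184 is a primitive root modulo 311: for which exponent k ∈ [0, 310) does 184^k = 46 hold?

Baby-step giant-step with m = ceil(sqrt(310)) = 18.
Baby table (184^j mod 311 for j=0..17):
  0:1  1:184  2:268  3:174  4:294  5:293  6:109  7:152
  8:289  9:306  10:13  11:215  12:63  13:85  14:90  15:77
  16:173  17:110
Giant step factor: 184^(-18) ≡ 112 (mod 311).
Scan 46·112^i mod 311 for i = 0, 1, …:
  i=0: 46   i=1: 176   i=2: 119   i=3: 266
  i=4: 247   i=5: 296   i=6: 186   i=7: 306
Match at i=7, j=9: k = 7·18 + 9 = 135.

135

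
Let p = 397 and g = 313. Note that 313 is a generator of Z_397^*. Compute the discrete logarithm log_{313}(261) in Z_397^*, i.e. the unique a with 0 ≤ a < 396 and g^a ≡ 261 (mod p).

192

Baby-step giant-step with m = ceil(sqrt(396)) = 20.
Baby table (313^j mod 397 for j=0..19):
  0:1  1:313  2:307  3:17  4:160  5:58  6:289  7:338
  8:192  9:149  10:188  11:88  12:151  13:20  14:305  15:185
  16:340  17:24  18:366  19:222
Giant step factor: 313^(-20) ≡ 361 (mod 397).
Scan 261·361^i mod 397 for i = 0, 1, …:
  i=0: 261   i=1: 132   i=2: 12   i=3: 362
  i=4: 69   i=5: 295   i=6: 99   i=7: 9
  i=8: 73   i=9: 151
Match at i=9, j=12: a = 9·20 + 12 = 192.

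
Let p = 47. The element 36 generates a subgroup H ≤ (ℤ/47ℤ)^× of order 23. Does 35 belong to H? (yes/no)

no

⟨36⟩ has order 23; its elements mod 47 are {1, 2, 3, 4, 6, 7, 8, 9, 12, 14, 16, 17, 18, 21, 24, 25, 27, 28, 32, 34, 36, 37, 42}.
35 is not in this set.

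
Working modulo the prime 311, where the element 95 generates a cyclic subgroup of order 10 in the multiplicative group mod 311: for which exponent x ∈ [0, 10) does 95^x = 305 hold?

7

Successive powers of 95 modulo 311:
  95^0=1  95^1=95  95^2=6  95^3=259  95^4=36  95^5=310
  95^6=216  95^7=305
So 95^7 ≡ 305 (mod 311), giving x = 7.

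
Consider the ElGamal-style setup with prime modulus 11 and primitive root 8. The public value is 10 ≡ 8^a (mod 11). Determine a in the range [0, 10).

Successive powers of 8 modulo 11:
  8^0=1  8^1=8  8^2=9  8^3=6  8^4=4  8^5=10
So 8^5 ≡ 10 (mod 11), giving a = 5.

5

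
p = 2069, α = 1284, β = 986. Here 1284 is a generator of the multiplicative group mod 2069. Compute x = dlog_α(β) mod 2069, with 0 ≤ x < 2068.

389

Baby-step giant-step with m = ceil(sqrt(2068)) = 46.
Baby table (1284^j mod 2069 for j=0..45):
  0:1  1:1284  2:1732  3:1782  4:1843  5:1545  6:1678  7:723
  8:1420  9:491  10:1468  11:53  12:1844  13:760  14:1341  15:436
  16:1194  17:2036  18:1077  19:776  20:1195  21:1251  22:740  23:489
  24:969  25:727  26:349  27:1212  28:320  29:1218  30:1817  31:1265
  32:95  33:1978  34:1089  35:1701  36:1289  37:1945  38:97  39:408
  40:415  41:1127  42:837  43:897  44:1384  45:1854
Giant step factor: 1284^(-46) ≡ 239 (mod 2069).
Scan 986·239^i mod 2069 for i = 0, 1, …:
  i=0: 986   i=1: 1857   i=2: 1057   i=3: 205
  i=4: 1408   i=5: 1334   i=6: 200   i=7: 213
  i=8: 1251
Match at i=8, j=21: x = 8·46 + 21 = 389.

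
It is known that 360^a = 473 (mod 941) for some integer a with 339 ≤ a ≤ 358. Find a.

Compute 360^339 mod 941 = 240, then multiply by 360 repeatedly:
  360^339=240  360^340=769  360^341=186  360^342=149  360^343=3
  360^344=139  360^345=167  360^346=837  360^347=200  360^348=484
  360^349=155  360^350=281  360^351=473
Found 473 at exponent 351.

351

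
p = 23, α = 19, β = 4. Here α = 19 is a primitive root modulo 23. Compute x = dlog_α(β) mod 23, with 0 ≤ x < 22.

Successive powers of 19 modulo 23:
  19^0=1  19^1=19  19^2=16  19^3=5  19^4=3  19^5=11
  19^6=2  19^7=15  19^8=9  19^9=10  19^10=6  19^11=22
  19^12=4
So 19^12 ≡ 4 (mod 23), giving x = 12.

12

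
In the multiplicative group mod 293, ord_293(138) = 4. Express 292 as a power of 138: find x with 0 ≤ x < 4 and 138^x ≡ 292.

Successive powers of 138 modulo 293:
  138^0=1  138^1=138  138^2=292
So 138^2 ≡ 292 (mod 293), giving x = 2.

2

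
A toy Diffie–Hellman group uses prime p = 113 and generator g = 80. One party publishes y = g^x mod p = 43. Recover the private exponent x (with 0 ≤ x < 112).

85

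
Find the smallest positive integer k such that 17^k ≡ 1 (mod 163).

54

The order of 17 must divide p − 1 = 162 = 2 · 3^4.
Divisors: 1, 2, 3, 6, 9, 18, 27, 54, 81, 162.
Check each in increasing order: 17^1 ≡ 17;  17^2 ≡ 126;  17^3 ≡ 23;  17^6 ≡ 40;  17^9 ≡ 105;  17^18 ≡ 104;  17^27 ≡ 162;  17^54 ≡ 1.
Smallest exponent giving 1 is 54.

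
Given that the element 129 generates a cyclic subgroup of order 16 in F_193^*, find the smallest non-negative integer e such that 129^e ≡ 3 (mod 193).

15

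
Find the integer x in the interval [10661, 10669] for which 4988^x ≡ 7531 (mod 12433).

Compute 4988^10661 mod 12433 = 11388, then multiply by 4988 repeatedly:
  4988^10661=11388  4988^10662=9400  4988^10663=2357  4988^10664=7531
Found 7531 at exponent 10664.

10664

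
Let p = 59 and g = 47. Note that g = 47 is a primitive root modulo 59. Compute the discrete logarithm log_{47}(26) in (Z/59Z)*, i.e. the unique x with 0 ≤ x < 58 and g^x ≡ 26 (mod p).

2

Baby-step giant-step with m = ceil(sqrt(58)) = 8.
Baby table (47^j mod 59 for j=0..7):
  0:1  1:47  2:26  3:42  4:27  5:30  6:53  7:13
Giant step factor: 47^(-8) ≡ 45 (mod 59).
Scan 26·45^i mod 59 for i = 0, 1, …:
  i=0: 26
Match at i=0, j=2: x = 0·8 + 2 = 2.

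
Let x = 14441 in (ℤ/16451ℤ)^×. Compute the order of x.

2350

The order of 14441 must divide p − 1 = 16450 = 2 · 5^2 · 7 · 47.
Divisors: 1, 2, 5, 7, 10, 14, 25, 35, 47, 50, 70, 94, 175, 235, 329, 350, 470, 658, 1175, 1645, 2350, 3290, 8225, 16450.
Check each in increasing order: 14441^1 ≡ 14441;  14441^2 ≡ 9605;  14441^5 ≡ 8886;  14441^7 ≡ 2242;  14441^10 ≡ 12647;  14441^14 ≡ 9009;  14441^25 ≡ 7788;  14441^35 ≡ 2699;  14441^47 ≡ 2958;  14441^50 ≡ 14558;  14441^70 ≡ 13259;  14441^94 ≡ 14283;  14441^175 ≡ 5571;  14441^235 ≡ 12511;  14441^329 ≡ 3851;  14441^350 ≡ 9455;  14441^470 ≡ 10307;  14441^658 ≡ 7850;  14441^1175 ≡ 16450;  14441^1645 ≡ 6144;  14441^2350 ≡ 1.
Smallest exponent giving 1 is 2350.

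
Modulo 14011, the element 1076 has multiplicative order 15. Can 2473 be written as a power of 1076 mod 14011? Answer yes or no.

2473 ∈ ⟨1076⟩ iff 2473^15 ≡ 1 (mod 14011), since |⟨1076⟩| = 15.
2473^15 mod 14011 = 1.
Since 1 = 1, 2473 lies in the subgroup.

yes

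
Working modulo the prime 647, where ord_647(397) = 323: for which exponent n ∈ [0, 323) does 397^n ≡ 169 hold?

Baby-step giant-step with m = ceil(sqrt(323)) = 18.
Baby table (397^j mod 647 for j=0..17):
  0:1  1:397  2:388  3:50  4:440  5:637  6:559  7:2
  8:147  9:129  10:100  11:233  12:627  13:471  14:4  15:294
  16:258  17:200
Giant step factor: 397^(-18) ≡ 168 (mod 647).
Scan 169·168^i mod 647 for i = 0, 1, …:
  i=0: 169   i=1: 571   i=2: 172   i=3: 428
  i=4: 87   i=5: 382   i=6: 123   i=7: 607
  i=8: 397
Match at i=8, j=1: n = 8·18 + 1 = 145.

145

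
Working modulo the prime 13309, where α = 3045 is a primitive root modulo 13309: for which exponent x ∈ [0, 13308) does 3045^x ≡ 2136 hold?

7550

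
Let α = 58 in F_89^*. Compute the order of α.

88

The order of 58 must divide p − 1 = 88 = 2^3 · 11.
Divisors: 1, 2, 4, 8, 11, 22, 44, 88.
Check each in increasing order: 58^1 ≡ 58;  58^2 ≡ 71;  58^4 ≡ 57;  58^8 ≡ 45;  58^11 ≡ 12;  58^22 ≡ 55;  58^44 ≡ 88;  58^88 ≡ 1.
Smallest exponent giving 1 is 88.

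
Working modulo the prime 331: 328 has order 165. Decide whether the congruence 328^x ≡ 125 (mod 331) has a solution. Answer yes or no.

125 ∈ ⟨328⟩ iff 125^165 ≡ 1 (mod 331), since |⟨328⟩| = 165.
125^165 mod 331 = 1.
Since 1 = 1, 125 lies in the subgroup.

yes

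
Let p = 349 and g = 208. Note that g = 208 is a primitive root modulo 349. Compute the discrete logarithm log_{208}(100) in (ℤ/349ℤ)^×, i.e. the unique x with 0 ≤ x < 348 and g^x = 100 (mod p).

306

Baby-step giant-step with m = ceil(sqrt(348)) = 19.
Baby table (208^j mod 349 for j=0..18):
  0:1  1:208  2:337  3:296  4:144  5:287  6:17  7:46
  8:145  9:146  10:5  11:342  12:289  13:84  14:22  15:39
  16:85  17:230  18:27
Giant step factor: 208^(-19) ≡ 120 (mod 349).
Scan 100·120^i mod 349 for i = 0, 1, …:
  i=0: 100   i=1: 134   i=2: 26   i=3: 328
  i=4: 272   i=5: 183   i=6: 322   i=7: 250
  i=8: 335   i=9: 65     …   i=15: 314
  i=16: 337
Match at i=16, j=2: x = 16·19 + 2 = 306.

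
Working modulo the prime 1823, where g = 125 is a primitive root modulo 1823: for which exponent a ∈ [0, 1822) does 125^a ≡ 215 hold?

698

Baby-step giant-step with m = ceil(sqrt(1822)) = 43.
Baby table (125^j mod 1823 for j=0..42):
  0:1  1:125  2:1041  3:692  4:819  5:287  6:1238  7:1618
  8:1720  9:1709  10:334  11:1644  12:1324  13:1430  14:96  15:1062
  16:1494  17:804  18:235  19:207  20:353  21:373  22:1050  23:1817
  24:1073  25:1046  26:1317  27:555  28:101  29:1687  30:1230  31:618
  32:684  33:1642  34:1074  35:1171  36:535  37:1247  38:920  39:151
  40:645  41:413  42:581
Giant step factor: 125^(-43) ≡ 1032 (mod 1823).
Scan 215·1032^i mod 1823 for i = 0, 1, …:
  i=0: 215   i=1: 1297   i=2: 422   i=3: 1630
  i=4: 1354   i=5: 910   i=6: 275   i=7: 1235
  i=8: 243   i=9: 1025     …   i=15: 1735
  i=16: 334
Match at i=16, j=10: a = 16·43 + 10 = 698.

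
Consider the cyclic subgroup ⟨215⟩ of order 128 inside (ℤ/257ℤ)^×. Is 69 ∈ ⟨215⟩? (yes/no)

no

69 ∈ ⟨215⟩ iff 69^128 ≡ 1 (mod 257), since |⟨215⟩| = 128.
69^128 mod 257 = 256.
Since 256 ≠ 1, 69 does not lie in the subgroup.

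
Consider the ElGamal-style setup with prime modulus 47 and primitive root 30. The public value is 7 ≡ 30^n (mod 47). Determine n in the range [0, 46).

2

Baby-step giant-step with m = ceil(sqrt(46)) = 7.
Baby table (30^j mod 47 for j=0..6):
  0:1  1:30  2:7  3:22  4:2  5:13  6:14
Giant step factor: 30^(-7) ≡ 31 (mod 47).
Scan 7·31^i mod 47 for i = 0, 1, …:
  i=0: 7
Match at i=0, j=2: n = 0·7 + 2 = 2.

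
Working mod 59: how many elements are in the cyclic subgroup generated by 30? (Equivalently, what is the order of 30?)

The order of 30 must divide p − 1 = 58 = 2 · 29.
Divisors: 1, 2, 29, 58.
Check each in increasing order: 30^1 ≡ 30;  30^2 ≡ 15;  30^29 ≡ 58;  30^58 ≡ 1.
Smallest exponent giving 1 is 58.

58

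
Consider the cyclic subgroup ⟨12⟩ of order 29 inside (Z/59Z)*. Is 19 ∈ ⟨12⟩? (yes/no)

19 ∈ ⟨12⟩ iff 19^29 ≡ 1 (mod 59), since |⟨12⟩| = 29.
19^29 mod 59 = 1.
Since 1 = 1, 19 lies in the subgroup.

yes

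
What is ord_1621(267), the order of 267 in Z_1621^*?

180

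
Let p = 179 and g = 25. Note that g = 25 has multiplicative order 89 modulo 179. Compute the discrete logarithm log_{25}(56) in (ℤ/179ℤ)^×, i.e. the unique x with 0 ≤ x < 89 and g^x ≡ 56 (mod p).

49

Baby-step giant-step with m = ceil(sqrt(89)) = 10.
Baby table (25^j mod 179 for j=0..9):
  0:1  1:25  2:88  3:52  4:47  5:101  6:19  7:117
  8:61  9:93
Giant step factor: 25^(-10) ≡ 89 (mod 179).
Scan 56·89^i mod 179 for i = 0, 1, …:
  i=0: 56   i=1: 151   i=2: 14   i=3: 172
  i=4: 93
Match at i=4, j=9: x = 4·10 + 9 = 49.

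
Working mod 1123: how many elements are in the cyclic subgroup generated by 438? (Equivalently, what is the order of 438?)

374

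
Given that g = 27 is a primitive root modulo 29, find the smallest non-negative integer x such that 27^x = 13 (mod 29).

18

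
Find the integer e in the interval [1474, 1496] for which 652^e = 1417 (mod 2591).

Compute 652^1474 mod 2591 = 217, then multiply by 652 repeatedly:
  652^1474=217  652^1475=1570  652^1476=195  652^1477=181  652^1478=1417
Found 1417 at exponent 1478.

1478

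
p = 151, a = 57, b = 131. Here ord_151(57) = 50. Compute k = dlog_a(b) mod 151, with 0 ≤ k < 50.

Baby-step giant-step with m = ceil(sqrt(50)) = 8.
Baby table (57^j mod 151 for j=0..7):
  0:1  1:57  2:78  3:67  4:44  5:92  6:110  7:79
Giant step factor: 57^(-8) ≡ 123 (mod 151).
Scan 131·123^i mod 151 for i = 0, 1, …:
  i=0: 131   i=1: 107   i=2: 24   i=3: 83
  i=4: 92
Match at i=4, j=5: k = 4·8 + 5 = 37.

37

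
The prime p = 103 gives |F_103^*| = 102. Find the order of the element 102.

2

The order of 102 must divide p − 1 = 102 = 2 · 3 · 17.
Divisors: 1, 2, 3, 6, 17, 34, 51, 102.
Check each in increasing order: 102^1 ≡ 102;  102^2 ≡ 1.
Smallest exponent giving 1 is 2.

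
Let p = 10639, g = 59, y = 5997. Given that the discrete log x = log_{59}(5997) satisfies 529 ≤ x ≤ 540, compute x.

537

Compute 59^529 mod 10639 = 10120, then multiply by 59 repeatedly:
  59^529=10120  59^530=1296  59^531=1991  59^532=440  59^533=4682
  59^534=10263  59^535=9733  59^536=10380  59^537=5997
Found 5997 at exponent 537.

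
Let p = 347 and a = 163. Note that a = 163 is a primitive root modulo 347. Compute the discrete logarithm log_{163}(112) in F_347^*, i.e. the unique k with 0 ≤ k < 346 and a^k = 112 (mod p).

189

Baby-step giant-step with m = ceil(sqrt(346)) = 19.
Baby table (163^j mod 347 for j=0..18):
  0:1  1:163  2:197  3:187  4:292  5:57  6:269  7:125
  8:249  9:335  10:126  11:65  12:185  13:313  14:10  15:242
  16:235  17:135  18:144
Giant step factor: 163^(-19) ≡ 333 (mod 347).
Scan 112·333^i mod 347 for i = 0, 1, …:
  i=0: 112   i=1: 167   i=2: 91   i=3: 114
  i=4: 139   i=5: 136   i=6: 178   i=7: 284
  i=8: 188   i=9: 144
Match at i=9, j=18: k = 9·19 + 18 = 189.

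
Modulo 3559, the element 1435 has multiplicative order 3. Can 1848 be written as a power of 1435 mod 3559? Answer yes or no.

1848 ∈ ⟨1435⟩ iff 1848^3 ≡ 1 (mod 3559), since |⟨1435⟩| = 3.
1848^3 mod 3559 = 1554.
Since 1554 ≠ 1, 1848 does not lie in the subgroup.

no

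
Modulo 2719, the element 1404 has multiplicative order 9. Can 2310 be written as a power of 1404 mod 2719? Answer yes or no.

⟨1404⟩ has order 9; its elements mod 2719 are {1, 553, 762, 1265, 1281, 1404, 1453, 1497, 2660}.
2310 is not in this set.

no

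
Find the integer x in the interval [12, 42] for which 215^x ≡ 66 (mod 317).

Compute 215^12 mod 317 = 104, then multiply by 215 repeatedly:
  215^12=104  215^13=170  215^14=95  215^15=137  215^16=291
  215^17=116  215^18=214  215^19=45  215^20=165  215^21=288
  215^22=105  215^23=68  215^24=38  215^25=245  215^26=53
  215^27=300  215^28=149  215^29=18  215^30=66
Found 66 at exponent 30.

30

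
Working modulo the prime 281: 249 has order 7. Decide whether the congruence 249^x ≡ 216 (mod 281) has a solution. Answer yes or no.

no

⟨249⟩ has order 7; its elements mod 281 are {1, 59, 79, 109, 165, 181, 249}.
216 is not in this set.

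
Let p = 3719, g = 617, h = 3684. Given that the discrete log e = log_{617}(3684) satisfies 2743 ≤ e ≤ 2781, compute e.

Compute 617^2743 mod 3719 = 1601, then multiply by 617 repeatedly:
  617^2743=1601  617^2744=2282  617^2745=2212  617^2746=3650  617^2747=2055
  617^2748=3475  617^2749=1931  617^2750=1347  617^2751=1762  617^2752=1206
  617^2753=302  617^2754=384  617^2755=2631  617^2756=1843  617^2757=2836
  617^2758=1882  617^2759=866  617^2760=2505  617^2761=2200  617^2762=3684
Found 3684 at exponent 2762.

2762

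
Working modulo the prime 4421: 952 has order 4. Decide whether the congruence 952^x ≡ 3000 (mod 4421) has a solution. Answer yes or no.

no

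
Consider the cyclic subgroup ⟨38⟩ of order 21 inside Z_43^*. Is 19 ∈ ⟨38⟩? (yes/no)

⟨38⟩ has order 21; its elements mod 43 are {1, 4, 6, 9, 10, 11, 13, 14, 15, 16, 17, 21, 23, 24, 25, 31, 35, 36, 38, 40, 41}.
19 is not in this set.

no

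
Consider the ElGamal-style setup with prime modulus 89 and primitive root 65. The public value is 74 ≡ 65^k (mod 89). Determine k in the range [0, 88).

Successive powers of 65 modulo 89:
  65^0=1  65^1=65  65^2=42  65^3=60  65^4=73  65^5=28
  65^6=40  65^7=19  65^8=78  65^9=86  65^10=72  65^11=52
  65^12=87  65^13=48  65^14=5  65^15=58  65^16=32  65^17=33
  65^18=9  65^19=51  65^20=22  65^21=6  65^22=34  65^23=74
So 65^23 ≡ 74 (mod 89), giving k = 23.

23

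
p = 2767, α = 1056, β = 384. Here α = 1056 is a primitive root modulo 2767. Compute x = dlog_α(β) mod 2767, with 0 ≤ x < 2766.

1081

Baby-step giant-step with m = ceil(sqrt(2766)) = 53.
Baby table (1056^j mod 2767 for j=0..52):
  0:1  1:1056  2:35  3:989  4:1225  5:1411  6:1370  7:2346
  8:911  9:1867  10:1448  11:1704  12:874  13:1533  14:153  15:1082
  16:2588  17:1899  18:2036  19:57  20:2085  21:1995  22:1033  23:650
  24:184  25:614  26:906  27:2121  28:1273  29:2293  30:283  31:12
  32:1604  33:420  34:800  35:865  36:330  37:2605  38:482  39:2631
  40:268  41:774  42:1079  43:2187  44:1794  45:1836  46:1916  47:619
  48:652  49:2296  50:684  51:117  52:1804
Giant step factor: 1056^(-53) ≡ 2069 (mod 2767).
Scan 384·2069^i mod 2767 for i = 0, 1, …:
  i=0: 384   i=1: 367   i=2: 1165   i=3: 328
  i=4: 717   i=5: 361   i=6: 2586   i=7: 1823
  i=8: 366   i=9: 1863     …   i=19: 1341
  i=20: 1995
Match at i=20, j=21: x = 20·53 + 21 = 1081.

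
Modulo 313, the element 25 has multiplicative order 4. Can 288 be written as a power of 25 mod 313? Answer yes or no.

yes

⟨25⟩ has order 4; its elements mod 313 are {1, 25, 288, 312}.
288 is in this set.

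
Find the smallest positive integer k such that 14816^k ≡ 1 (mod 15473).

3868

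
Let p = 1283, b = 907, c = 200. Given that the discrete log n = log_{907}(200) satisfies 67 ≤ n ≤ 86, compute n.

Compute 907^67 mod 1283 = 793, then multiply by 907 repeatedly:
  907^67=793  907^68=771  907^69=62  907^70=1065  907^71=1139
  907^72=258  907^73=500  907^74=601  907^75=1115  907^76=301
  907^77=1011  907^78=915  907^79=1087  907^80=565  907^81=538
  907^82=426  907^83=199  907^84=873  907^85=200
Found 200 at exponent 85.

85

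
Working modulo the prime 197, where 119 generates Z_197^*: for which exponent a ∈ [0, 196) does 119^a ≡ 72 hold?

Baby-step giant-step with m = ceil(sqrt(196)) = 14.
Baby table (119^j mod 197 for j=0..13):
  0:1  1:119  2:174  3:21  4:135  5:108  6:47  7:77
  8:101  9:2  10:41  11:151  12:42  13:73
Giant step factor: 119^(-14) ≡ 83 (mod 197).
Scan 72·83^i mod 197 for i = 0, 1, …:
  i=0: 72   i=1: 66   i=2: 159   i=3: 195
  i=4: 31   i=5: 12   i=6: 11   i=7: 125
  i=8: 131   i=9: 38   i=10: 2
Match at i=10, j=9: a = 10·14 + 9 = 149.

149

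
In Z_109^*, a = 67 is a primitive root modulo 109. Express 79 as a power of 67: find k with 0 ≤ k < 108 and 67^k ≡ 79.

73

Baby-step giant-step with m = ceil(sqrt(108)) = 11.
Baby table (67^j mod 109 for j=0..10):
  0:1  1:67  2:20  3:32  4:73  5:95  6:43  7:47
  8:97  9:68  10:87
Giant step factor: 67^(-11) ≡ 65 (mod 109).
Scan 79·65^i mod 109 for i = 0, 1, …:
  i=0: 79   i=1: 12   i=2: 17   i=3: 15
  i=4: 103   i=5: 46   i=6: 47
Match at i=6, j=7: k = 6·11 + 7 = 73.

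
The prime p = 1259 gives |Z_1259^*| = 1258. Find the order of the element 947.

1258

The order of 947 must divide p − 1 = 1258 = 2 · 17 · 37.
Divisors: 1, 2, 17, 34, 37, 74, 629, 1258.
Check each in increasing order: 947^1 ≡ 947;  947^2 ≡ 401;  947^17 ≡ 389;  947^34 ≡ 241;  947^37 ≡ 1058;  947^74 ≡ 113;  947^629 ≡ 1258;  947^1258 ≡ 1.
Smallest exponent giving 1 is 1258.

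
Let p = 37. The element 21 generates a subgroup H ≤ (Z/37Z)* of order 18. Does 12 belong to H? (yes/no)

12 ∈ ⟨21⟩ iff 12^18 ≡ 1 (mod 37), since |⟨21⟩| = 18.
12^18 mod 37 = 1.
Since 1 = 1, 12 lies in the subgroup.

yes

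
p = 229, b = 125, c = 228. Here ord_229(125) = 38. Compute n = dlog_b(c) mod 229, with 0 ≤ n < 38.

Successive powers of 125 modulo 229:
  125^0=1  125^1=125  125^2=53  125^3=213  125^4=61  125^5=68
  125^6=27  125^7=169  125^8=57  125^9=26  125^10=44  125^11=4
  125^12=42  125^13=212  125^14=165  125^15=15  125^16=43  125^17=108
  125^18=218  125^19=228
So 125^19 ≡ 228 (mod 229), giving n = 19.

19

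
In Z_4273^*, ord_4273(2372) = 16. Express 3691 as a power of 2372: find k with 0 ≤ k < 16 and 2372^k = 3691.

13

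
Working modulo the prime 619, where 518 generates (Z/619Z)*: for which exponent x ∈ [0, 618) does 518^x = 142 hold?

419

Baby-step giant-step with m = ceil(sqrt(618)) = 25.
Baby table (518^j mod 619 for j=0..24):
  0:1  1:518  2:297  3:334  4:311  5:158  6:136  7:501
  8:157  9:237  10:204  11:442  12:545  13:46  14:306  15:44
  16:508  17:69  18:459  19:66  20:143  21:413  22:379  23:99
  24:524
Giant step factor: 518^(-25) ≡ 2 (mod 619).
Scan 142·2^i mod 619 for i = 0, 1, …:
  i=0: 142   i=1: 284   i=2: 568   i=3: 517
  i=4: 415   i=5: 211   i=6: 422   i=7: 225
  i=8: 450   i=9: 281     …   i=15: 33
  i=16: 66
Match at i=16, j=19: x = 16·25 + 19 = 419.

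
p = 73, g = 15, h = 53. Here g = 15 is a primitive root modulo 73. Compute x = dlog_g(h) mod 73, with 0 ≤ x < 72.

59

Baby-step giant-step with m = ceil(sqrt(72)) = 9.
Baby table (15^j mod 73 for j=0..8):
  0:1  1:15  2:6  3:17  4:36  5:29  6:70  7:28
  8:55
Giant step factor: 15^(-9) ≡ 10 (mod 73).
Scan 53·10^i mod 73 for i = 0, 1, …:
  i=0: 53   i=1: 19   i=2: 44   i=3: 2
  i=4: 20   i=5: 54   i=6: 29
Match at i=6, j=5: x = 6·9 + 5 = 59.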